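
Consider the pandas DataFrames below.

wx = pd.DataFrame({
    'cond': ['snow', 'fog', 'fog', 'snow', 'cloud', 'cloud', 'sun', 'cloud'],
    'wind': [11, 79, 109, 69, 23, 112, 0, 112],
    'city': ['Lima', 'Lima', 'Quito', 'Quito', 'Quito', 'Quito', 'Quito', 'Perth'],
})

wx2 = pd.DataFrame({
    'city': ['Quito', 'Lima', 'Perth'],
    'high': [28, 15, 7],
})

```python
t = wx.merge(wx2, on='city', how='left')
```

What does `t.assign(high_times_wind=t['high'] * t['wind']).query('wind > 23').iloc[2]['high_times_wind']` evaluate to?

1932

merge on 'city' (how='left') → 8 rows:
    cond  wind   city  high
0   snow    11   Lima    15
1    fog    79   Lima    15
2    fog   109  Quito    28
3   snow    69  Quito    28
4  cloud    23  Quito    28
5  cloud   112  Quito    28
6    sun     0  Quito    28
7  cloud   112  Perth     7
add column high_times_wind = t['high'] * t['wind']:
    cond  wind   city  high  high_times_wind
0   snow    11   Lima    15              165
1    fog    79   Lima    15             1185
2    fog   109  Quito    28             3052
3   snow    69  Quito    28             1932
4  cloud    23  Quito    28              644
5  cloud   112  Quito    28             3136
6    sun     0  Quito    28                0
7  cloud   112  Perth     7              784
filter rows where wind > 23:
    cond  wind   city  high  high_times_wind
1    fog    79   Lima    15             1185
2    fog   109  Quito    28             3052
3   snow    69  Quito    28             1932
5  cloud   112  Quito    28             3136
7  cloud   112  Perth     7              784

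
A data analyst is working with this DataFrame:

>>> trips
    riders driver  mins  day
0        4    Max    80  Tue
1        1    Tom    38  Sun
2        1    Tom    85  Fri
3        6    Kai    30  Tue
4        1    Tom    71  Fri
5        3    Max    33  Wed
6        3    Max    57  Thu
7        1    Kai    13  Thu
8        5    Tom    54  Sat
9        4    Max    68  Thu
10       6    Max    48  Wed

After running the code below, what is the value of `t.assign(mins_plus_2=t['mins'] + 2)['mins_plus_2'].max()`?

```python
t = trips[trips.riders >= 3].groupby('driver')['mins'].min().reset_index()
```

56

filter rows where riders >= 3:
    riders driver  mins  day
0        4    Max    80  Tue
3        6    Kai    30  Tue
5        3    Max    33  Wed
6        3    Max    57  Thu
8        5    Tom    54  Sat
9        4    Max    68  Thu
10       6    Max    48  Wed
group by driver, min of mins:
driver
Kai    30
Max    33
Tom    54
Name: mins, dtype: int64
reset_index():
  driver  mins
0    Kai    30
1    Max    33
2    Tom    54
add column mins_plus_2 = t['mins'] + 2:
  driver  mins  mins_plus_2
0    Kai    30           32
1    Max    33           35
2    Tom    54           56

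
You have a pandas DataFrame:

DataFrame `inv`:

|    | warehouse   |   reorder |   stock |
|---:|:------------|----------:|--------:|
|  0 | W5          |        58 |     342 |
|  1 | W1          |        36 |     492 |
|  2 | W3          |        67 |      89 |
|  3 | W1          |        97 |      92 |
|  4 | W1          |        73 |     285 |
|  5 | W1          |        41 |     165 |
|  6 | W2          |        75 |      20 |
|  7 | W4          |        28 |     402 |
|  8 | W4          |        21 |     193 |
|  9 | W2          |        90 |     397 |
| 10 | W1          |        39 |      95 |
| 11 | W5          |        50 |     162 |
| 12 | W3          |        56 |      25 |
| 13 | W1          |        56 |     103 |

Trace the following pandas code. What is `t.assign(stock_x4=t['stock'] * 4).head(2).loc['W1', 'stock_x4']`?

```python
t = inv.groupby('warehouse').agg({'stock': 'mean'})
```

821.333333333

group by warehouse, mean of stock:
                stock
warehouse            
W1         205.333333
W2         208.500000
W3          57.000000
W4         297.500000
W5         252.000000
add column stock_x4 = t['stock'] * 4:
                stock     stock_x4
warehouse                         
W1         205.333333   821.333333
W2         208.500000   834.000000
W3          57.000000   228.000000
W4         297.500000  1190.000000
W5         252.000000  1008.000000
take first 2 rows:
                stock    stock_x4
warehouse                        
W1         205.333333  821.333333
W2         208.500000  834.000000
Taking the value at row 'W1', column 'stock_x4' gives 821.333333333.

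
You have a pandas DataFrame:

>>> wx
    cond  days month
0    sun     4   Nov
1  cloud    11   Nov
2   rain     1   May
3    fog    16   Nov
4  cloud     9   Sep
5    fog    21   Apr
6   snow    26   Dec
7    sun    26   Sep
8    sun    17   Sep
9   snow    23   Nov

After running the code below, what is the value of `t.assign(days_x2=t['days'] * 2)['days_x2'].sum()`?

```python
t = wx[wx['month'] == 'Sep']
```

filter rows where month == 'Sep':
    cond  days month
4  cloud     9   Sep
7    sun    26   Sep
8    sun    17   Sep
add column days_x2 = t['days'] * 2:
    cond  days month  days_x2
4  cloud     9   Sep       18
7    sun    26   Sep       52
8    sun    17   Sep       34
Hence 104.

104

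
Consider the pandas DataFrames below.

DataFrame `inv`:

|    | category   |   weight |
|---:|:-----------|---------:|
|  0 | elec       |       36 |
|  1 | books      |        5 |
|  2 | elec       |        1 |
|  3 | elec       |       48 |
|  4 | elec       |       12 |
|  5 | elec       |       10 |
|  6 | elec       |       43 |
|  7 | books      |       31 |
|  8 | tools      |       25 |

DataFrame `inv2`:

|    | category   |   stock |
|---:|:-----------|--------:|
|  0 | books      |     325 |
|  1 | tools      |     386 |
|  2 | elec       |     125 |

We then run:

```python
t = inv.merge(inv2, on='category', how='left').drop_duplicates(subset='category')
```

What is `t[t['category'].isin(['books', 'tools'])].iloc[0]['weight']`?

merge on 'category' (how='left') → 9 rows:
  category  weight  stock
0     elec      36    125
1    books       5    325
2     elec       1    125
3     elec      48    125
4     elec      12    125
5     elec      10    125
6     elec      43    125
7    books      31    325
8    tools      25    386
drop duplicate category (keep=first):
  category  weight  stock
0     elec      36    125
1    books       5    325
8    tools      25    386
filter rows where category in ['books', 'tools']:
  category  weight  stock
1    books       5    325
8    tools      25    386

5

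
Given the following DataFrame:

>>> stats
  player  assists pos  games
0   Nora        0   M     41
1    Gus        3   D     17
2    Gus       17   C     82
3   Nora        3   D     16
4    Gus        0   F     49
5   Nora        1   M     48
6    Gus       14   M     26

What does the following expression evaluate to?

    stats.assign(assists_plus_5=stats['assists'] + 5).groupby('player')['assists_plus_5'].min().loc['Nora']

add column assists_plus_5 = stats['assists'] + 5:
  player  assists pos  games  assists_plus_5
0   Nora        0   M     41               5
1    Gus        3   D     17               8
2    Gus       17   C     82              22
3   Nora        3   D     16               8
4    Gus        0   F     49               5
5   Nora        1   M     48               6
6    Gus       14   M     26              19
group by player, min of assists_plus_5:
player
Gus     5
Nora    5
Name: assists_plus_5, dtype: int64
Taking the value at index 'Nora' gives 5.

5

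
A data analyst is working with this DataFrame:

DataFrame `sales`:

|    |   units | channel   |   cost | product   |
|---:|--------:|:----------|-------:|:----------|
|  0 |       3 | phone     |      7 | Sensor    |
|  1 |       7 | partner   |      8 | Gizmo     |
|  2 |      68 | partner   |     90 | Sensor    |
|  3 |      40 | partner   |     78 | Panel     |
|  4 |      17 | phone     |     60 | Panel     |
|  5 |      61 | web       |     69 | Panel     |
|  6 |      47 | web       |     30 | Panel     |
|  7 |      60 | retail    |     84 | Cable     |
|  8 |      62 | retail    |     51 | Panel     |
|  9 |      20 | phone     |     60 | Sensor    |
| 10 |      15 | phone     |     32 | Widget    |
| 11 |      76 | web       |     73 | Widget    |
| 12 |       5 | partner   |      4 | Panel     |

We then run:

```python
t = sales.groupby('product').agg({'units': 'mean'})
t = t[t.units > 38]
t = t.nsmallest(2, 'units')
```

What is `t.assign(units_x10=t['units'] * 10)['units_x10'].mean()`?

group by product, mean of units:
             units
product           
Cable    60.000000
Gizmo     7.000000
Panel    38.666667
Sensor   30.333333
Widget   45.500000
filter rows where units > 38:
             units
product           
Cable    60.000000
Panel    38.666667
Widget   45.500000
take 2 rows with smallest units:
             units
product           
Panel    38.666667
Widget   45.500000
add column units_x10 = t['units'] * 10:
             units   units_x10
product                       
Panel    38.666667  386.666667
Widget   45.500000  455.000000
mean of column 'units_x10' → 420.833333333

420.833333333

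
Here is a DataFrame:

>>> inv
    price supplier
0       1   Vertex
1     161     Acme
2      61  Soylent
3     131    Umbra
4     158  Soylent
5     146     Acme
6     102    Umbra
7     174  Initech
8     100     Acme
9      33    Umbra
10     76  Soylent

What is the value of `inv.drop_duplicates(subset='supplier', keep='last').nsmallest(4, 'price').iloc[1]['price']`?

33

drop duplicate supplier (keep=last):
    price supplier
0       1   Vertex
7     174  Initech
8     100     Acme
9      33    Umbra
10     76  Soylent
take 4 rows with smallest price:
    price supplier
0       1   Vertex
9      33    Umbra
10     76  Soylent
8     100     Acme
Hence 33.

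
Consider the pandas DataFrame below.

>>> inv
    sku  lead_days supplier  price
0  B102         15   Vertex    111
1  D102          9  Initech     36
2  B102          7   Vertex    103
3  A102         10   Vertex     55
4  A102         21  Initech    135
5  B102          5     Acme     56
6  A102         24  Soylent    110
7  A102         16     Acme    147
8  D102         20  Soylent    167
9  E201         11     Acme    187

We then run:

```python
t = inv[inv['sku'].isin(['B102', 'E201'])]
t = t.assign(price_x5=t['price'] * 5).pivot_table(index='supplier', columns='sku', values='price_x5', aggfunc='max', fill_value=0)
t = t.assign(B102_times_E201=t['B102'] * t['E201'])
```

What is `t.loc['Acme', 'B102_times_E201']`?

261800

filter rows where sku in ['B102', 'E201']:
    sku  lead_days supplier  price
0  B102         15   Vertex    111
2  B102          7   Vertex    103
5  B102          5     Acme     56
9  E201         11     Acme    187
add column price_x5 = t['price'] * 5:
    sku  lead_days supplier  price  price_x5
0  B102         15   Vertex    111       555
2  B102          7   Vertex    103       515
5  B102          5     Acme     56       280
9  E201         11     Acme    187       935
pivot: rows=supplier, cols=sku, max(price_x5):
sku       B102  E201
supplier            
Acme       280   935
Vertex     555     0
add column B102_times_E201 = t['B102'] * t['E201']:
sku       B102  E201  B102_times_E201
supplier                             
Acme       280   935           261800
Vertex     555     0                0
So loc['Acme', 'B102_times_E201'] = 261800.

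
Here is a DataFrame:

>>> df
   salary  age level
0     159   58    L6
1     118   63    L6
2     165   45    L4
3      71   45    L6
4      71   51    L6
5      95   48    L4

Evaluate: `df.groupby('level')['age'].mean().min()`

46.5

group by level, mean of age:
level
L4    46.50
L6    54.25
Name: age, dtype: float64
Then the min of the resulting series: 46.5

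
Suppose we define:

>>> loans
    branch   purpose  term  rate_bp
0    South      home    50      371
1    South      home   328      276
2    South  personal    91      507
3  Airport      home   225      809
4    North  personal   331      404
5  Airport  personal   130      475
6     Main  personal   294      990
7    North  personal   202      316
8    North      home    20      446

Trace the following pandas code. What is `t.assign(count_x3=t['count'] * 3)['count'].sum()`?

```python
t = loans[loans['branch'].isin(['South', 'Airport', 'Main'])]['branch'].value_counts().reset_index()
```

6

filter rows where branch in ['South', 'Airport', 'Main']:
    branch   purpose  term  rate_bp
0    South      home    50      371
1    South      home   328      276
2    South  personal    91      507
3  Airport      home   225      809
5  Airport  personal   130      475
6     Main  personal   294      990
value_counts of branch:
branch
South      3
Airport    2
Main       1
Name: count, dtype: int64
reset_index():
    branch  count
0    South      3
1  Airport      2
2     Main      1
add column count_x3 = t['count'] * 3:
    branch  count  count_x3
0    South      3         9
1  Airport      2         6
2     Main      1         3
sum of column 'count' → 6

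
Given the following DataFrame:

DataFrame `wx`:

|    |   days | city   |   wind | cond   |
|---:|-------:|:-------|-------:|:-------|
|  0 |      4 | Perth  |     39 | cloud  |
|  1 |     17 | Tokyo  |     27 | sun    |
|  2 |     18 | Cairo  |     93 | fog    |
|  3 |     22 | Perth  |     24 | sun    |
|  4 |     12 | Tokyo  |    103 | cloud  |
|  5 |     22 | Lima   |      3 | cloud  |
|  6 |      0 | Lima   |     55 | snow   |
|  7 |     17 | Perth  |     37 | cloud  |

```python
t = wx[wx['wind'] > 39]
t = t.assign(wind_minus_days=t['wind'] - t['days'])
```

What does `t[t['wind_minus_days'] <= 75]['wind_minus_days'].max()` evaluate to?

75

filter rows where wind > 39:
   days   city  wind   cond
2    18  Cairo    93    fog
4    12  Tokyo   103  cloud
6     0   Lima    55   snow
add column wind_minus_days = t['wind'] - t['days']:
   days   city  wind   cond  wind_minus_days
2    18  Cairo    93    fog               75
4    12  Tokyo   103  cloud               91
6     0   Lima    55   snow               55
filter rows where wind_minus_days <= 75:
   days   city  wind  cond  wind_minus_days
2    18  Cairo    93   fog               75
6     0   Lima    55  snow               55
max of column 'wind_minus_days' → 75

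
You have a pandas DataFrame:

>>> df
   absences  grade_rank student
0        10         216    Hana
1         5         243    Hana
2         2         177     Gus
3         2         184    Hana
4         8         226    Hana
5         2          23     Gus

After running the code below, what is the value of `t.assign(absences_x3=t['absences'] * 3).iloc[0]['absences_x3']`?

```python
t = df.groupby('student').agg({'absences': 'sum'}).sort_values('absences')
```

12

group by student, sum of absences:
         absences
student          
Gus             4
Hana           25
sort by absences:
         absences
student          
Gus             4
Hana           25
add column absences_x3 = t['absences'] * 3:
         absences  absences_x3
student                       
Gus             4           12
Hana           25           75
The value at position 0, column 'absences_x3' is 12.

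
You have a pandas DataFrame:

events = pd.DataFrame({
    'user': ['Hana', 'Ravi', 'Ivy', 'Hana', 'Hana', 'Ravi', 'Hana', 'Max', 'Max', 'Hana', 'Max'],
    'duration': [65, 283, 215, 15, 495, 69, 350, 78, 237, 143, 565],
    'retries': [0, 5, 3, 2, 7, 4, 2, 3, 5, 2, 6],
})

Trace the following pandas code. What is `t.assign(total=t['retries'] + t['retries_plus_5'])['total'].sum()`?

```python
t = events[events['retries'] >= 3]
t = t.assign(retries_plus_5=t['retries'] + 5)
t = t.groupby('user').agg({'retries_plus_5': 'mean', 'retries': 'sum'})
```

filter rows where retries >= 3:
    user  duration  retries
1   Ravi       283        5
2    Ivy       215        3
4   Hana       495        7
5   Ravi        69        4
7    Max        78        3
8    Max       237        5
10   Max       565        6
add column retries_plus_5 = t['retries'] + 5:
    user  duration  retries  retries_plus_5
1   Ravi       283        5              10
2    Ivy       215        3               8
4   Hana       495        7              12
5   Ravi        69        4               9
7    Max        78        3               8
8    Max       237        5              10
10   Max       565        6              11
group by user: mean(retries_plus_5), sum(retries):
      retries_plus_5  retries
user                         
Hana       12.000000        7
Ivy         8.000000        3
Max         9.666667       14
Ravi        9.500000        9
add column total = t['retries'] + t['retries_plus_5']:
      retries_plus_5  retries      total
user                                    
Hana       12.000000        7  19.000000
Ivy         8.000000        3  11.000000
Max         9.666667       14  23.666667
Ravi        9.500000        9  18.500000
Finally, sum of column 'total' = 72.1666666667.

72.1666666667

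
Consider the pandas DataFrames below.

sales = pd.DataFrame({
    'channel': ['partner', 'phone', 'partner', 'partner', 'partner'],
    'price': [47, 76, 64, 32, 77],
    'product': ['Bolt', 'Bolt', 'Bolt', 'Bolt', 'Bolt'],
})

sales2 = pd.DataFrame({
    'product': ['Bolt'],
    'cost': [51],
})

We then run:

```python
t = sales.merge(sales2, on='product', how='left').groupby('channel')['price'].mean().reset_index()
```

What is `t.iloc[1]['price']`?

merge on 'product' (how='left') → 5 rows:
   channel  price product  cost
0  partner     47    Bolt    51
1    phone     76    Bolt    51
2  partner     64    Bolt    51
3  partner     32    Bolt    51
4  partner     77    Bolt    51
group by channel, mean of price:
channel
partner    55.0
phone      76.0
Name: price, dtype: float64
reset_index():
   channel  price
0  partner   55.0
1    phone   76.0
So iloc[1]['price'] = 76.0.

76.0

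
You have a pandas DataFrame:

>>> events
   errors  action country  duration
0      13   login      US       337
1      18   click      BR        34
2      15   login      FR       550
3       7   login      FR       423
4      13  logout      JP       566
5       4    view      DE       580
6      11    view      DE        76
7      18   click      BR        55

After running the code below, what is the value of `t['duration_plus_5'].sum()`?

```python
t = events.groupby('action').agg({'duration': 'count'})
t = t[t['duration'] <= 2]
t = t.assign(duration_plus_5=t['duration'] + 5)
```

20

group by action, count of duration:
        duration
action          
click          2
login          3
logout         1
view           2
filter rows where duration <= 2:
        duration
action          
click          2
logout         1
view           2
add column duration_plus_5 = t['duration'] + 5:
        duration  duration_plus_5
action                           
click          2                7
logout         1                6
view           2                7
Hence 20.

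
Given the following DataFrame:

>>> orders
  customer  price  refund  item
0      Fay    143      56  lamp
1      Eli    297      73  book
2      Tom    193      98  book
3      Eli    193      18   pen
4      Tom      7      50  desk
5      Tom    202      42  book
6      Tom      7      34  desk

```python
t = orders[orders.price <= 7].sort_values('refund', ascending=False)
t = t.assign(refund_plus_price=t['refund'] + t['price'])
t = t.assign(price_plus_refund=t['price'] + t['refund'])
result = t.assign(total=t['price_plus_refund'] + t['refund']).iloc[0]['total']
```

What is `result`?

filter rows where price <= 7:
  customer  price  refund  item
4      Tom      7      50  desk
6      Tom      7      34  desk
sort by refund descending:
  customer  price  refund  item
4      Tom      7      50  desk
6      Tom      7      34  desk
add column refund_plus_price = t['refund'] + t['price']:
  customer  price  refund  item  refund_plus_price
4      Tom      7      50  desk                 57
6      Tom      7      34  desk                 41
add column price_plus_refund = t['price'] + t['refund']:
  customer  price  refund  item  refund_plus_price  price_plus_refund
4      Tom      7      50  desk                 57                 57
6      Tom      7      34  desk                 41                 41
add column total = t['price_plus_refund'] + t['refund']:
  customer  price  refund  item  refund_plus_price  price_plus_refund  total
4      Tom      7      50  desk                 57                 57    107
6      Tom      7      34  desk                 41                 41     75

107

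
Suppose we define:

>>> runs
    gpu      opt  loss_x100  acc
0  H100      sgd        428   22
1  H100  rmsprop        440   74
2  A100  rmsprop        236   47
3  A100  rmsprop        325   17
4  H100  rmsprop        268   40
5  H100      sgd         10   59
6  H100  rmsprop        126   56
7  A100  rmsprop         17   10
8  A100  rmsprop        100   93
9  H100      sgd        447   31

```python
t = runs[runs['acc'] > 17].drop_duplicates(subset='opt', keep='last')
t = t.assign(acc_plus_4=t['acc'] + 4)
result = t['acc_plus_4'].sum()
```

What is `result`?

filter rows where acc > 17:
    gpu      opt  loss_x100  acc
0  H100      sgd        428   22
1  H100  rmsprop        440   74
2  A100  rmsprop        236   47
4  H100  rmsprop        268   40
5  H100      sgd         10   59
6  H100  rmsprop        126   56
8  A100  rmsprop        100   93
9  H100      sgd        447   31
drop duplicate opt (keep=last):
    gpu      opt  loss_x100  acc
8  A100  rmsprop        100   93
9  H100      sgd        447   31
add column acc_plus_4 = t['acc'] + 4:
    gpu      opt  loss_x100  acc  acc_plus_4
8  A100  rmsprop        100   93          97
9  H100      sgd        447   31          35
Taking the sum of column 'acc_plus_4' gives 132.

132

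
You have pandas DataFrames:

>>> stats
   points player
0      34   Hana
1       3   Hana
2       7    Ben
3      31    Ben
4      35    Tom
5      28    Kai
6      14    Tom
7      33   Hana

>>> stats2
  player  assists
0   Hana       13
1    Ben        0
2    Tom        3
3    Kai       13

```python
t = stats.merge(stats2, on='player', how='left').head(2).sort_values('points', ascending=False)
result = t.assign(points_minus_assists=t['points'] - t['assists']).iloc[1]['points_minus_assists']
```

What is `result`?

-10

merge on 'player' (how='left') → 8 rows:
   points player  assists
0      34   Hana       13
1       3   Hana       13
2       7    Ben        0
3      31    Ben        0
4      35    Tom        3
5      28    Kai       13
6      14    Tom        3
7      33   Hana       13
take first 2 rows:
   points player  assists
0      34   Hana       13
1       3   Hana       13
sort by points descending:
   points player  assists
0      34   Hana       13
1       3   Hana       13
add column points_minus_assists = t['points'] - t['assists']:
   points player  assists  points_minus_assists
0      34   Hana       13                    21
1       3   Hana       13                   -10
So iloc[1]['points_minus_assists'] = -10.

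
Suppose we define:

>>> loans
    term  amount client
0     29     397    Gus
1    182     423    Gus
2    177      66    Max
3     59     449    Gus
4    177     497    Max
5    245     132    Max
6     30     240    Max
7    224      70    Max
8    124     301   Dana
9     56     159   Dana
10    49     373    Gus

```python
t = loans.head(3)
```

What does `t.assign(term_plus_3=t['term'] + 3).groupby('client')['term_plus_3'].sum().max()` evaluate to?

217

take first 3 rows:
   term  amount client
0    29     397    Gus
1   182     423    Gus
2   177      66    Max
add column term_plus_3 = t['term'] + 3:
   term  amount client  term_plus_3
0    29     397    Gus           32
1   182     423    Gus          185
2   177      66    Max          180
group by client, sum of term_plus_3:
client
Gus    217
Max    180
Name: term_plus_3, dtype: int64
Taking the max of the resulting series gives 217.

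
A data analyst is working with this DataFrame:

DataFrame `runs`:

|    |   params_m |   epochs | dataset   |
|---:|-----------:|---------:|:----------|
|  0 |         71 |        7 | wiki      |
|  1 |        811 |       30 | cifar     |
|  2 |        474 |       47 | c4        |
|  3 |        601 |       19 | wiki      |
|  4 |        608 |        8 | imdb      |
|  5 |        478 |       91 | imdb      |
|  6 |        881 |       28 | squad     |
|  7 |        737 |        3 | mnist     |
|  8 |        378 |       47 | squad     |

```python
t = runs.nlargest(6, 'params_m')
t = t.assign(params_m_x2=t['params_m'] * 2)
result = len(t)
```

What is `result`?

take 6 rows with largest params_m:
   params_m  epochs dataset
6       881      28   squad
1       811      30   cifar
7       737       3   mnist
4       608       8    imdb
3       601      19    wiki
5       478      91    imdb
add column params_m_x2 = t['params_m'] * 2:
   params_m  epochs dataset  params_m_x2
6       881      28   squad         1762
1       811      30   cifar         1622
7       737       3   mnist         1474
4       608       8    imdb         1216
3       601      19    wiki         1202
5       478      91    imdb          956
Then the number of rows: 6

6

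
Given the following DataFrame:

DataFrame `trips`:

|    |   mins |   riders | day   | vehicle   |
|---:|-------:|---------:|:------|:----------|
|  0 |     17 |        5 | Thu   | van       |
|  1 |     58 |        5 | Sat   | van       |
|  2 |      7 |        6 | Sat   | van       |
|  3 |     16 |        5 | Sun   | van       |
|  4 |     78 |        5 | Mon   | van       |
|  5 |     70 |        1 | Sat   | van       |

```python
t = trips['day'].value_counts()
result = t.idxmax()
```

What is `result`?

Sat

value_counts of day:
day
Sat    3
Thu    1
Sun    1
Mon    1
Name: count, dtype: int64
Reading off the label with the largest value, we get Sat.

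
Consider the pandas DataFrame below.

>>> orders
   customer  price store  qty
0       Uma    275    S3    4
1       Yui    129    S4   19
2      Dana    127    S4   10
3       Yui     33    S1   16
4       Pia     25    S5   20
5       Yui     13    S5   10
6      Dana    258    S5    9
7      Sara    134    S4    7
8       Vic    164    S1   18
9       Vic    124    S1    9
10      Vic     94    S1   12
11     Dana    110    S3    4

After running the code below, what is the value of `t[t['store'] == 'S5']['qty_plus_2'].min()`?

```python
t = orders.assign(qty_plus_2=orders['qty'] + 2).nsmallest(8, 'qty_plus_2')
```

add column qty_plus_2 = orders['qty'] + 2:
   customer  price store  qty  qty_plus_2
0       Uma    275    S3    4           6
1       Yui    129    S4   19          21
2      Dana    127    S4   10          12
3       Yui     33    S1   16          18
4       Pia     25    S5   20          22
5       Yui     13    S5   10          12
6      Dana    258    S5    9          11
7      Sara    134    S4    7           9
8       Vic    164    S1   18          20
9       Vic    124    S1    9          11
10      Vic     94    S1   12          14
11     Dana    110    S3    4           6
take 8 rows with smallest qty_plus_2:
   customer  price store  qty  qty_plus_2
0       Uma    275    S3    4           6
11     Dana    110    S3    4           6
7      Sara    134    S4    7           9
6      Dana    258    S5    9          11
9       Vic    124    S1    9          11
2      Dana    127    S4   10          12
5       Yui     13    S5   10          12
10      Vic     94    S1   12          14
filter rows where store == 'S5':
  customer  price store  qty  qty_plus_2
6     Dana    258    S5    9          11
5      Yui     13    S5   10          12
So min() = 11.

11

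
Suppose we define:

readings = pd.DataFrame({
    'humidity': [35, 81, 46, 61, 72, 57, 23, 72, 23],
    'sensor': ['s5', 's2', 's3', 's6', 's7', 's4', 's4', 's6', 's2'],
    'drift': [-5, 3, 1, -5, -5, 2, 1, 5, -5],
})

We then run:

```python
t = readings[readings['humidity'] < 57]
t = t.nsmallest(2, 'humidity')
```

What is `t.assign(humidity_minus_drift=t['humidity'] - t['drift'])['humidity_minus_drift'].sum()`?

50

filter rows where humidity < 57:
   humidity sensor  drift
0        35     s5     -5
2        46     s3      1
6        23     s4      1
8        23     s2     -5
take 2 rows with smallest humidity:
   humidity sensor  drift
6        23     s4      1
8        23     s2     -5
add column humidity_minus_drift = t['humidity'] - t['drift']:
   humidity sensor  drift  humidity_minus_drift
6        23     s4      1                    22
8        23     s2     -5                    28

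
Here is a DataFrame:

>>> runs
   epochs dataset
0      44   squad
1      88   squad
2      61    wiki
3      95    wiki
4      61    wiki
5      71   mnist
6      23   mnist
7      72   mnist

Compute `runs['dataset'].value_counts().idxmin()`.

squad

value_counts of dataset:
dataset
wiki     3
mnist    3
squad    2
Name: count, dtype: int64
Hence squad.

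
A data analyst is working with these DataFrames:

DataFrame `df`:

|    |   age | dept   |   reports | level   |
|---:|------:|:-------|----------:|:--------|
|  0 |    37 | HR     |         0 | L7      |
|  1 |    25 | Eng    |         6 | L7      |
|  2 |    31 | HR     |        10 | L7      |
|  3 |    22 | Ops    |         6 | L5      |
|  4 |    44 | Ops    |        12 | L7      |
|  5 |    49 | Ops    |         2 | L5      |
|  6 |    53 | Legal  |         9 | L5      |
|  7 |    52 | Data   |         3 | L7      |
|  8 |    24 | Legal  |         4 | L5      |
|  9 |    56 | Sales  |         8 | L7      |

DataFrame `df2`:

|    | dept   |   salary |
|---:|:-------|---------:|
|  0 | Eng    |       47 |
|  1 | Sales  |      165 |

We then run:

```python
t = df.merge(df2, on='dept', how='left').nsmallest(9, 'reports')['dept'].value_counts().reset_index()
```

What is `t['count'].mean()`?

merge on 'dept' (how='left') → 10 rows:
   age   dept  reports level  salary
0   37     HR        0    L7     NaN
1   25    Eng        6    L7    47.0
2   31     HR       10    L7     NaN
3   22    Ops        6    L5     NaN
4   44    Ops       12    L7     NaN
5   49    Ops        2    L5     NaN
6   53  Legal        9    L5     NaN
7   52   Data        3    L7     NaN
8   24  Legal        4    L5     NaN
9   56  Sales        8    L7   165.0
take 9 rows with smallest reports:
   age   dept  reports level  salary
0   37     HR        0    L7     NaN
5   49    Ops        2    L5     NaN
7   52   Data        3    L7     NaN
8   24  Legal        4    L5     NaN
1   25    Eng        6    L7    47.0
3   22    Ops        6    L5     NaN
9   56  Sales        8    L7   165.0
6   53  Legal        9    L5     NaN
2   31     HR       10    L7     NaN
value_counts of dept:
dept
HR       2
Ops      2
Legal    2
Data     1
Eng      1
Sales    1
Name: count, dtype: int64
reset_index():
    dept  count
0     HR      2
1    Ops      2
2  Legal      2
3   Data      1
4    Eng      1
5  Sales      1
Reading off the mean of column 'count', we get 1.5.

1.5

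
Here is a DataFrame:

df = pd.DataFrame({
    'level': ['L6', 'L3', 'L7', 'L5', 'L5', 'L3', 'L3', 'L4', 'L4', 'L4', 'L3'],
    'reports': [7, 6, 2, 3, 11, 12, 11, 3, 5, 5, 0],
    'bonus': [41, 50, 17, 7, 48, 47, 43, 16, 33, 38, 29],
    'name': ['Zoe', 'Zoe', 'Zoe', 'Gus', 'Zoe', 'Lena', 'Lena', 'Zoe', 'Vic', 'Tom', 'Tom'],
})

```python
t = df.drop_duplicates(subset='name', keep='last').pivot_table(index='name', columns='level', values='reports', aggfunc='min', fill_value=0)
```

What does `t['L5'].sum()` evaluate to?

drop duplicate name (keep=last):
   level  reports  bonus  name
3     L5        3      7   Gus
6     L3       11     43  Lena
7     L4        3     16   Zoe
8     L4        5     33   Vic
10    L3        0     29   Tom
pivot: rows=name, cols=level, min(reports):
level  L3  L4  L5
name             
Gus     0   0   3
Lena   11   0   0
Tom     0   0   0
Vic     0   5   0
Zoe     0   3   0
Hence 3.

3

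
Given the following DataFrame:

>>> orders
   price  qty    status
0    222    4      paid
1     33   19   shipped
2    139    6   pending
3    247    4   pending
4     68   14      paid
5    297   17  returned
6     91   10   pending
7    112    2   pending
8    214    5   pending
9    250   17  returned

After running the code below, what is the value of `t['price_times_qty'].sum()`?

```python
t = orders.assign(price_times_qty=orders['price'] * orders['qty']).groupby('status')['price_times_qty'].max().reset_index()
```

7698

add column price_times_qty = orders['price'] * orders['qty']:
   price  qty    status  price_times_qty
0    222    4      paid              888
1     33   19   shipped              627
2    139    6   pending              834
3    247    4   pending              988
4     68   14      paid              952
5    297   17  returned             5049
6     91   10   pending              910
7    112    2   pending              224
8    214    5   pending             1070
9    250   17  returned             4250
group by status, max of price_times_qty:
status
paid         952
pending     1070
returned    5049
shipped      627
Name: price_times_qty, dtype: int64
reset_index():
     status  price_times_qty
0      paid              952
1   pending             1070
2  returned             5049
3   shipped              627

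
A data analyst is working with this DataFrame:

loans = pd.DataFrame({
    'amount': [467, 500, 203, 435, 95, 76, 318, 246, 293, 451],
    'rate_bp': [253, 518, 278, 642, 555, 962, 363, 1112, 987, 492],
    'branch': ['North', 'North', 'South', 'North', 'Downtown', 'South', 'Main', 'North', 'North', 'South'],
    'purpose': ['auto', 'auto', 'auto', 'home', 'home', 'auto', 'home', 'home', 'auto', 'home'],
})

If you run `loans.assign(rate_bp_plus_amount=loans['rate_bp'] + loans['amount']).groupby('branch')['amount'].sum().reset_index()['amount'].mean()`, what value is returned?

add column rate_bp_plus_amount = loans['rate_bp'] + loans['amount']:
   amount  rate_bp    branch purpose  rate_bp_plus_amount
0     467      253     North    auto                  720
1     500      518     North    auto                 1018
2     203      278     South    auto                  481
3     435      642     North    home                 1077
4      95      555  Downtown    home                  650
5      76      962     South    auto                 1038
6     318      363      Main    home                  681
7     246     1112     North    home                 1358
8     293      987     North    auto                 1280
9     451      492     South    home                  943
group by branch, sum of amount:
branch
Downtown      95
Main         318
North       1941
South        730
Name: amount, dtype: int64
reset_index():
     branch  amount
0  Downtown      95
1      Main     318
2     North    1941
3     South     730

771.0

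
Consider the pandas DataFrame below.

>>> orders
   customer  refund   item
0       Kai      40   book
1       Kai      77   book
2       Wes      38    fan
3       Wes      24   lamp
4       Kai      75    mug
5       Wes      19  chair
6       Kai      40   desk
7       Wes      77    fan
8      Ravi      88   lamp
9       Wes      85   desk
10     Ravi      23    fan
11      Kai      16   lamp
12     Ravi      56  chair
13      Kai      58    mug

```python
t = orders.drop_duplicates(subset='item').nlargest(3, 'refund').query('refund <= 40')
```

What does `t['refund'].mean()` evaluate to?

drop duplicate item (keep=first):
  customer  refund   item
0      Kai      40   book
2      Wes      38    fan
3      Wes      24   lamp
4      Kai      75    mug
5      Wes      19  chair
6      Kai      40   desk
take 3 rows with largest refund:
  customer  refund  item
4      Kai      75   mug
0      Kai      40  book
6      Kai      40  desk
filter rows where refund <= 40:
  customer  refund  item
0      Kai      40  book
6      Kai      40  desk

40.0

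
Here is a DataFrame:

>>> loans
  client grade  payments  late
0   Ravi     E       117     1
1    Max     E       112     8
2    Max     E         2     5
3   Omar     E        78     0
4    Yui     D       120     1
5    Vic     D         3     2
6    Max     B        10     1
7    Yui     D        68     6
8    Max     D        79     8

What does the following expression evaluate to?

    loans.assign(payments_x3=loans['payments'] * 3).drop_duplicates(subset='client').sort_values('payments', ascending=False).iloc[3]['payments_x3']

add column payments_x3 = loans['payments'] * 3:
  client grade  payments  late  payments_x3
0   Ravi     E       117     1          351
1    Max     E       112     8          336
2    Max     E         2     5            6
3   Omar     E        78     0          234
4    Yui     D       120     1          360
5    Vic     D         3     2            9
6    Max     B        10     1           30
7    Yui     D        68     6          204
8    Max     D        79     8          237
drop duplicate client (keep=first):
  client grade  payments  late  payments_x3
0   Ravi     E       117     1          351
1    Max     E       112     8          336
3   Omar     E        78     0          234
4    Yui     D       120     1          360
5    Vic     D         3     2            9
sort by payments descending:
  client grade  payments  late  payments_x3
4    Yui     D       120     1          360
0   Ravi     E       117     1          351
1    Max     E       112     8          336
3   Omar     E        78     0          234
5    Vic     D         3     2            9

234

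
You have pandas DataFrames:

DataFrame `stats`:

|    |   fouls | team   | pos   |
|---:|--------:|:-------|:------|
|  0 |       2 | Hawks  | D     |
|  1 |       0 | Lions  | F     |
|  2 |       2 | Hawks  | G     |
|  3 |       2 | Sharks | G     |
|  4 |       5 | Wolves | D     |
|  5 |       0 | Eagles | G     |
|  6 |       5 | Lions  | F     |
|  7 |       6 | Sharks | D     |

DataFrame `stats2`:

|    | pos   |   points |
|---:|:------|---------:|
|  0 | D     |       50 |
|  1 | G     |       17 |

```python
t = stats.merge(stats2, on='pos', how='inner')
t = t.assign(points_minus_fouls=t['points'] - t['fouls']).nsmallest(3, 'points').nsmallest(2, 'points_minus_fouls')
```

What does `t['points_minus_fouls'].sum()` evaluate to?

merge on 'pos' (how='inner') → 6 rows:
   fouls    team pos  points
0      2   Hawks   D      50
1      2   Hawks   G      17
2      2  Sharks   G      17
3      5  Wolves   D      50
4      0  Eagles   G      17
5      6  Sharks   D      50
add column points_minus_fouls = t['points'] - t['fouls']:
   fouls    team pos  points  points_minus_fouls
0      2   Hawks   D      50                  48
1      2   Hawks   G      17                  15
2      2  Sharks   G      17                  15
3      5  Wolves   D      50                  45
4      0  Eagles   G      17                  17
5      6  Sharks   D      50                  44
take 3 rows with smallest points:
   fouls    team pos  points  points_minus_fouls
1      2   Hawks   G      17                  15
2      2  Sharks   G      17                  15
4      0  Eagles   G      17                  17
take 2 rows with smallest points_minus_fouls:
   fouls    team pos  points  points_minus_fouls
1      2   Hawks   G      17                  15
2      2  Sharks   G      17                  15

30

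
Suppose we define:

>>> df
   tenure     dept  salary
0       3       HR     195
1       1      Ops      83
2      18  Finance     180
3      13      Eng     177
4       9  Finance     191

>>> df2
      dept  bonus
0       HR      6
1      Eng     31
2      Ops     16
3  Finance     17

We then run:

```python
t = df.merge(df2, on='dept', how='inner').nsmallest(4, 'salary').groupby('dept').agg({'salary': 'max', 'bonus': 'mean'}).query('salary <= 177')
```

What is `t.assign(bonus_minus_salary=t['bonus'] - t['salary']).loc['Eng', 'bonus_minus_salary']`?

-146.0

merge on 'dept' (how='inner') → 5 rows:
   tenure     dept  salary  bonus
0       3       HR     195      6
1       1      Ops      83     16
2      18  Finance     180     17
3      13      Eng     177     31
4       9  Finance     191     17
take 4 rows with smallest salary:
   tenure     dept  salary  bonus
1       1      Ops      83     16
3      13      Eng     177     31
2      18  Finance     180     17
4       9  Finance     191     17
group by dept: max(salary), mean(bonus):
         salary  bonus
dept                  
Eng         177   31.0
Finance     191   17.0
Ops          83   16.0
filter rows where salary <= 177:
      salary  bonus
dept               
Eng      177   31.0
Ops       83   16.0
add column bonus_minus_salary = t['bonus'] - t['salary']:
      salary  bonus  bonus_minus_salary
dept                                   
Eng      177   31.0              -146.0
Ops       83   16.0               -67.0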